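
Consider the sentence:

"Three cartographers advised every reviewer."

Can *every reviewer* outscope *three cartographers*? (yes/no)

Yes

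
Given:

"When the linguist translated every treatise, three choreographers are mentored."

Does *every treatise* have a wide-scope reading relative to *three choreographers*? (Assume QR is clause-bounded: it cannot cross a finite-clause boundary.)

*every treatise* sits inside the adjunct clause *when the linguist translated every treatise*.
Adjunct clauses are scope islands: a quantifier inside an adjunct cannot raise into the matrix clause.
The ordering *every treatise* > *three choreographers* is therefore underivable.

No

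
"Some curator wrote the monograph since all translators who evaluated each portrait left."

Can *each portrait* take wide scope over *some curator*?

No

*each portrait* occurs within the relative clause *who evaluated each portrait*, which is itself inside the adjunct *since all translators who evaluated each portrait left*.
Nested islands: the RC island is itself inside an adjunct island, so wide scope is doubly excluded.
So the wide-scope reading for *each portrait* is blocked.
(Only the surface reading survives: one fixed curator with respect to all the relevant portraits.)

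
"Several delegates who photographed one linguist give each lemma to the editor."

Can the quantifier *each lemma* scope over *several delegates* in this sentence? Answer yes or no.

Yes

The RC *who photographed one linguist* is an island, but *each lemma* is not inside it — it is the matrix object, a clausemate of *several delegates*.
Since no island is crossed, the inverse ordering is licensed alongside surface scope.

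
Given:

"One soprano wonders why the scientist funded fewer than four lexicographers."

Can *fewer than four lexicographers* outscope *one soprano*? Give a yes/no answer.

No

The target quantifier *fewer than four lexicographers* is part of the embedded question *why the scientist funded fewer than four lexicographers*.
An indirect question is a wh-island; the filled [Spec,CP] blocks QR across the CP edge.
There is no licit LF on which *fewer than four lexicographers* c-commands *one soprano*.
(Only the surface reading survives: one fixed soprano with respect to all the relevant lexicographers.)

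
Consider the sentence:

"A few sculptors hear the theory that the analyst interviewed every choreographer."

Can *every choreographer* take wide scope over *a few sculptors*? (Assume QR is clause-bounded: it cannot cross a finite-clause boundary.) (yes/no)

The DP *every choreographer* is contained in the complex NP *the theory that the analyst interviewed every choreographer*.
Since the clause is the complement of a nominal head, the CNPC blocks scope extraction.
So the wide-scope reading for *every choreographer* is blocked.

No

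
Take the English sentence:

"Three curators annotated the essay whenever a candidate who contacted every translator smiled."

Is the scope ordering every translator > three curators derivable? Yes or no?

No

*every translator* sits inside the relative clause *who contacted every translator*, which is itself inside the adjunct *whenever a candidate who contacted every translator smiled*.
Two island boundaries intervene — the relative clause and the adjunct. Either alone would block QR.
Hence only narrow scope for *every translator* (under *three curators*) survives.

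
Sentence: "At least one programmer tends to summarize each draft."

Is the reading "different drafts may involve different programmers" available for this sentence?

Yes

The described interpretation is the *each draft* > *at least one programmer* scoping.
*each draft* is inside a raising infinitive, which is transparent to QR (no CP barrier), so it behaves as a matrix argument.
Clause-internal QR can adjoin the lower DP above the subject, yielding the inverse reading.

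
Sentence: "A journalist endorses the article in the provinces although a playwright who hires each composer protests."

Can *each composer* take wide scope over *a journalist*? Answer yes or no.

No

*each composer* is embedded in the relative clause *who hires each composer*, which is itself inside the adjunct *although a playwright who hires each composer protests*.
Even if one barrier were somehow void, the other would still block QR.
So *each composer* cannot raise to a position above *a journalist*.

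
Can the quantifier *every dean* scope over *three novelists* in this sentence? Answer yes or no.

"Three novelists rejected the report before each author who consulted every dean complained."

No

Structurally, *every dean* is inside the relative clause *who consulted every dean*, which is itself inside the adjunct *before each author who consulted every dean complained*.
Both the relative clause and the enclosing adjunct are scope islands; QR cannot cross either.
*every dean* is confined to the island and cannot take scope over *three novelists*.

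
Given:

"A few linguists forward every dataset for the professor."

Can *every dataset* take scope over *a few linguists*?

Yes

Both DPs are arguments of the same predicate; there is no clause or island boundary between them.
With no island boundary between them, the object can take inverse scope over the subject via ordinary QR within the clause.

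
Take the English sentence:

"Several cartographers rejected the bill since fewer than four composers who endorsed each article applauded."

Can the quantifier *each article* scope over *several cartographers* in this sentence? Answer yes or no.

*each article* sits inside the relative clause *who endorsed each article*, which is itself inside the adjunct *since fewer than four composers who endorsed each article applauded*.
Even if one barrier were somehow void, the other would still block QR.
So *each article* cannot raise high enough to outscope *several cartographers*; only the surface ordering *several cartographers* > *each article* is available.

No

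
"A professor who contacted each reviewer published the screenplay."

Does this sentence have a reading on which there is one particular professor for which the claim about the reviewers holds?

The described interpretation is the *a professor* > *each reviewer* scoping.
Nothing needs to raise for *a professor* > *each reviewer*, so no island constraint is at stake.

Yes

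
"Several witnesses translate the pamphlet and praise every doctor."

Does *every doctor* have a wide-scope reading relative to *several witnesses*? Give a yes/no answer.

The DP *every doctor* is contained in one conjunct of the coordinate structure (*praise every doctor*).
Asymmetric QR out of one conjunct violates the Coordinate Structure Constraint.
*every doctor* is confined to the island and cannot take scope over *several witnesses*.

No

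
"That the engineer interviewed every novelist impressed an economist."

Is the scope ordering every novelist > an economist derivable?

The DP *every novelist* is contained in the sentential subject *that the engineer interviewed every novelist*.
Subjects — clausal subjects included — are islands for extraction, and QR is no exception.
There is no licit LF on which *every novelist* c-commands *an economist*.

No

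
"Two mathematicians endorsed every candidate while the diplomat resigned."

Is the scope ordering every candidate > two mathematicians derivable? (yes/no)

The adjunct island is irrelevant here — *every candidate* and *two mathematicians* are both in the matrix clause.
Clause-internal QR can adjoin the lower DP above the subject, yielding the inverse reading.

Yes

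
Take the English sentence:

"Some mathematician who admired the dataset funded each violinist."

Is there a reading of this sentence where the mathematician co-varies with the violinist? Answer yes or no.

Yes

This is the *each violinist* > *some mathematician* reading.
*each violinist* is a matrix argument; only *some mathematician* is modified by the relative clause *who admired the dataset*, so the RC island is irrelevant to the target quantifier.
With no island boundary between them, the object can take inverse scope over the subject via ordinary QR within the clause.
So *each violinist* > *some mathematician* is among the available readings.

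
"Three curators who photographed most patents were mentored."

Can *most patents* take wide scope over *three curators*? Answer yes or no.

*most patents* is embedded in the relative clause *who photographed most patents*.
Quantifiers inside a relative clause are trapped there; the RC boundary blocks QR.
The inverse ordering *most patents* > *three curators* is therefore underivable.

No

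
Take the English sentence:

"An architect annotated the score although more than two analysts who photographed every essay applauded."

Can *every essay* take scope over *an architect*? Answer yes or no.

No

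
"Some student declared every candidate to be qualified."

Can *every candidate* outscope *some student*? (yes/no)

Yes

*every candidate* is an ECM subject; ECM complements are not islands, and the embedded quantifier may take matrix scope.
Since no island is crossed, the inverse ordering is licensed alongside surface scope.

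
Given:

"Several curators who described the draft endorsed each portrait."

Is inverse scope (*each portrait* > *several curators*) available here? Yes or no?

Yes

The RC *who described the draft* is an island, but *each portrait* is not inside it — it is the matrix object, a clausemate of *several curators*.
Nothing blocks QR of the lower DP to a position above the higher one, so inverse scope is available.
The sentence is scopally ambiguous between *several curators* > *each portrait* and *each portrait* > *several curators*.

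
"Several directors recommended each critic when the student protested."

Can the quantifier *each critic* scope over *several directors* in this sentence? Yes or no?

The adjunct clause does not contain *each critic*, which is the matrix object.
Since no island is crossed, the inverse ordering is licensed alongside surface scope.
The sentence is scopally ambiguous between *several directors* > *each critic* and *each critic* > *several directors*.

Yes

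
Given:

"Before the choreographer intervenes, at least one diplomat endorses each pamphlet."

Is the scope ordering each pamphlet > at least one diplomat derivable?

Neither queried DP is inside the adjunct, so the adjunct-island constraint does not apply.
QR within a single clause is free, so the lower quantifier may take scope over the higher one.
The sentence is scopally ambiguous between *at least one diplomat* > *each pamphlet* and *each pamphlet* > *at least one diplomat*.

Yes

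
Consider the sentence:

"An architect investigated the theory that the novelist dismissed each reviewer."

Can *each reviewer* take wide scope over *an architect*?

No

*each reviewer* occurs within the complex NP *the theory that the novelist dismissed each reviewer*.
Noun-complement clauses are scope islands (the Complex NP Constraint): a quantifier inside one cannot scope into the matrix.
So the wide-scope reading for *each reviewer* is blocked.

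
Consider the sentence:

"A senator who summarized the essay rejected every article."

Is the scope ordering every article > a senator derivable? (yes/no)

Yes

The RC *who summarized the essay* is an island, but *every article* is not inside it — it is the matrix object, a clausemate of *a senator*.
Clause-internal QR can adjoin the lower DP above the subject, yielding the inverse reading.
Both orderings are possible: *a senator* > *every article* and *every article* > *a senator*.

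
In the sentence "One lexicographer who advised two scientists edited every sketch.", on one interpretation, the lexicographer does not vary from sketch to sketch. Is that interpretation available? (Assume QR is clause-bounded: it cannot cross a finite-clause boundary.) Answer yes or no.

Yes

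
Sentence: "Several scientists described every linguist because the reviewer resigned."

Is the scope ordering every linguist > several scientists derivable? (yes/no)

Yes

Neither queried DP is inside the adjunct, so the adjunct-island constraint does not apply.
No island intervenes, so both surface and inverse scope are derivable.
The sentence is scopally ambiguous between *several scientists* > *every linguist* and *every linguist* > *several scientists*.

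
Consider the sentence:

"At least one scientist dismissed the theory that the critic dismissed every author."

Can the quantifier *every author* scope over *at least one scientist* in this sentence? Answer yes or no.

Structurally, *every author* is inside the complex NP *the theory that the critic dismissed every author*.
A that-clause complement to a noun is an island; QR cannot cross the NP boundary.
So the wide-scope reading for *every author* is blocked.
(Only the surface reading survives: one fixed scientist with respect to all the relevant authors.)

No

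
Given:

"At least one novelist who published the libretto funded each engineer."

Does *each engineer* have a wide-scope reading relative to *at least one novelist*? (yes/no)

Yes

The RC *who published the libretto* is an island, but *each engineer* is not inside it — it is the matrix object, a clausemate of *at least one novelist*.
No island intervenes, so both surface and inverse scope are derivable.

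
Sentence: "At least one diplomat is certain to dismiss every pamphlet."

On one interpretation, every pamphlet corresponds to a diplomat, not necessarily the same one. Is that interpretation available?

Yes

This is the *every pamphlet* > *at least one diplomat* reading.
Infinitival complements of raising predicates do not block QR; *every pamphlet* and *at least one diplomat* are effectively clausemates.
Nothing blocks QR of the lower DP to a position above the higher one, so inverse scope is available.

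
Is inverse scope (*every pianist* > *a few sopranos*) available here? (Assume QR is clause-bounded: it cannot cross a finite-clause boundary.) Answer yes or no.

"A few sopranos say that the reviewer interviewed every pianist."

No

*every pianist* is embedded in the finite complement clause *that the reviewer interviewed every pianist*.
With QR restricted to its own tensed clause, the embedded quantifier cannot reach a matrix scope position.
So the wide-scope reading for *every pianist* is blocked.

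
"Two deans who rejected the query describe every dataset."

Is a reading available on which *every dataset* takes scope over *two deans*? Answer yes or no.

Yes

*every dataset* is a matrix argument; only *two deans* is modified by the relative clause *who rejected the query*, so the RC island is irrelevant to the target quantifier.
QR within a single clause is free, so the lower quantifier may take scope over the higher one.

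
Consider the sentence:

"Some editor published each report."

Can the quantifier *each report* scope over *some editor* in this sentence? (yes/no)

*each report* is the matrix object and *some editor* the matrix subject; the two are clausemates.
Nothing blocks QR of the lower DP to a position above the higher one, so inverse scope is available.

Yes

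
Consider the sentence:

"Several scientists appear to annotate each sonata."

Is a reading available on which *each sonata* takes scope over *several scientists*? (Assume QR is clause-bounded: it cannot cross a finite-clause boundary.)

Yes

Raising constructions are monoclausal for scope purposes; *each sonata* is not separated from *several scientists* by any island.
Clause-internal QR can adjoin the lower DP above the subject, yielding the inverse reading.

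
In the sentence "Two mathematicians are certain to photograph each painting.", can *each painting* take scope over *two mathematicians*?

Yes

*each painting* is the object of the infinitival complement of a raising predicate; raising infinitives are transparent for QR, so the two DPs are in effect clausemates.
Nothing blocks QR of the lower DP to a position above the higher one, so inverse scope is available.
Both orderings are possible: *two mathematicians* > *each painting* and *each painting* > *two mathematicians*.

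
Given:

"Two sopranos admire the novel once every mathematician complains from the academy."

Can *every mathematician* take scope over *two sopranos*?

No

Structurally, *every mathematician* is inside the adjunct clause *once every mathematician complains from the academy*.
Adjunct clauses are scope islands: a quantifier inside an adjunct cannot raise into the matrix clause.
So *every mathematician* cannot raise high enough to outscope *two sopranos*; only the surface ordering *two sopranos* > *every mathematician* is available.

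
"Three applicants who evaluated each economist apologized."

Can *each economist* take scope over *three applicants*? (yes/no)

No

*each economist* occurs within the relative clause *who evaluated each economist*.
Relative clauses block scope extraction: QR cannot target a position outside the modified NP.
There is no licit LF on which *each economist* c-commands *three applicants*.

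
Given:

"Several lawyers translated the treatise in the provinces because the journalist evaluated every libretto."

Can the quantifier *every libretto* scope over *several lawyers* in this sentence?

No

*every libretto* is embedded in the adjunct clause *because the journalist evaluated every libretto*.
Adjuncts are opaque for quantifier raising; a quantifier in an adjunct stays inside it.
So *every libretto* cannot raise high enough to outscope *several lawyers*; only the surface ordering *several lawyers* > *every libretto* is available.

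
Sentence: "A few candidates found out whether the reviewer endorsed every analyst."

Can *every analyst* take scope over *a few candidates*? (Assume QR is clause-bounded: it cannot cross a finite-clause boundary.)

*every analyst* occurs within the embedded question *whether the reviewer endorsed every analyst*.
An indirect question is a wh-island; the filled [Spec,CP] blocks QR across the CP edge.
Hence only narrow scope for *every analyst* (under *a few candidates*) survives.

No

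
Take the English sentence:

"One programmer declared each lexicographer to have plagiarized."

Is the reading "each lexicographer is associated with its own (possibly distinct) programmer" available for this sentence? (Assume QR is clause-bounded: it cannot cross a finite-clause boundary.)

The described interpretation is the *each lexicographer* > *one programmer* scoping.
ECM infinitives lack a CP barrier, so *each lexicographer* can QR over the matrix subject *one programmer*.
No island intervenes, so both surface and inverse scope are derivable.

Yes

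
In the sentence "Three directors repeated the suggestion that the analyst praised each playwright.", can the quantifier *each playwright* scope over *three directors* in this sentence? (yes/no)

Structurally, *each playwright* is inside the complex NP *the suggestion that the analyst praised each playwright*.
Noun-complement clauses are scope islands (the Complex NP Constraint): a quantifier inside one cannot scope into the matrix.
So the wide-scope reading for *each playwright* is blocked.

No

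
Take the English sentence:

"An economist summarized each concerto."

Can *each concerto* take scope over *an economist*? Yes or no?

Both DPs are arguments of the same predicate; there is no clause or island boundary between them.
Ordinary QR to a clause-peripheral position gives the wide-scope LF for the lower DP.
Both orderings are possible: *an economist* > *each concerto* and *each concerto* > *an economist*.

Yes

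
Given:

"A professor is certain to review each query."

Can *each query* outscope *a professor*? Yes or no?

Yes

The matrix predicate is a raising verb, whose infinitival complement is not a scope island — *each query* can QR into the matrix clause.
Clause-internal QR can adjoin the lower DP above the subject, yielding the inverse reading.
Both orderings are possible: *a professor* > *each query* and *each query* > *a professor*.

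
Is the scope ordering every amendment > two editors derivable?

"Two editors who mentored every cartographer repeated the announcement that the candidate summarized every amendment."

No

The target quantifier *every amendment* is part of the complex NP *the announcement that the candidate summarized every amendment*.
The complex NP is opaque for QR — the quantifier is frozen inside the noun's complement.
So the wide-scope reading for *every amendment* is blocked.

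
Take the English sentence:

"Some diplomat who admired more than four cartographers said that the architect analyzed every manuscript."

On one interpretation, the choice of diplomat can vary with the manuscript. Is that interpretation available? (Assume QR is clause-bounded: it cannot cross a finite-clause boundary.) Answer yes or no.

No

The paraphrase describes the scope ordering *every manuscript* > *some diplomat*.
*every manuscript* occurs within the finite complement clause *that the architect analyzed every manuscript*.
With QR restricted to its own tensed clause, the embedded quantifier cannot reach a matrix scope position.
So *every manuscript* cannot raise high enough to outscope *some diplomat*; only the surface ordering *some diplomat* > *every manuscript* is available.
(Only the surface reading survives: one fixed diplomat with respect to all the relevant manuscripts.)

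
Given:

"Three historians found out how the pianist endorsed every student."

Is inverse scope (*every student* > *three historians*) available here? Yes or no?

No

*every student* is embedded in the embedded question *how the pianist endorsed every student*.
Embedded questions are wh-islands: a quantifier inside an indirect question cannot QR into the matrix clause.
There is no licit LF on which *every student* c-commands *three historians*.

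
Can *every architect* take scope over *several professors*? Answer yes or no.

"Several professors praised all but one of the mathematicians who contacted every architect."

*every architect* sits inside the relative clause *who contacted every architect* modifying *all but one of the mathematicians*.
Relative clauses are scope islands: a quantifier cannot QR out of a relative clause to take scope in the matrix clause.
Hence only narrow scope for *every architect* (under *several professors*) survives.

No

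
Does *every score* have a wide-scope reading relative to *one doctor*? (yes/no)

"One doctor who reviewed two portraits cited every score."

The relative clause *who reviewed two portraits* modifies *one doctor*, but *every score* is not inside that relative clause — it is an argument of the matrix verb.
Nothing blocks QR of the lower DP to a position above the higher one, so inverse scope is available.

Yes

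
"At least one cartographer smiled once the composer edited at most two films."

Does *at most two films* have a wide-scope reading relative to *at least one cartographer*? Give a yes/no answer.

*at most two films* occurs within the adjunct clause *once the composer edited at most two films*.
Adjunct clauses are scope islands: a quantifier inside an adjunct cannot raise into the matrix clause.
The inverse ordering *at most two films* > *at least one cartographer* is therefore underivable.

No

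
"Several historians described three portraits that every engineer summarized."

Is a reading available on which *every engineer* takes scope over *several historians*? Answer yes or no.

No

*every engineer* is embedded in the relative clause *that every engineer summarized* modifying *three portraits*.
The relative clause forms an island for QR, so the quantifier is confined to the head noun's restrictor.
The inverse ordering *every engineer* > *several historians* is therefore underivable.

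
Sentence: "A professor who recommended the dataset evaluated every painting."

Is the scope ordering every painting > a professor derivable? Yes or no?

Yes

The relative clause *who recommended the dataset* modifies *a professor*, but *every painting* is not inside that relative clause — it is an argument of the matrix verb.
Clause-internal QR can adjoin the lower DP above the subject, yielding the inverse reading.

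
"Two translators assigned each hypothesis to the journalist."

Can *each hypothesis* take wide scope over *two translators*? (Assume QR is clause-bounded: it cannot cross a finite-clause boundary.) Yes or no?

*each hypothesis* is the matrix object and *two translators* the matrix subject; the two are clausemates.
Since no island is crossed, the inverse ordering is licensed alongside surface scope.

Yes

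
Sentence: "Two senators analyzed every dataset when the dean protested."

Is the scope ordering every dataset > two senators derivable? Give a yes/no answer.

Yes

Neither queried DP is inside the adjunct, so the adjunct-island constraint does not apply.
With no island boundary between them, the object can take inverse scope over the subject via ordinary QR within the clause.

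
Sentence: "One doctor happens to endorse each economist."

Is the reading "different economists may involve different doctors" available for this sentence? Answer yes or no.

Yes

The paraphrase describes the scope ordering *each economist* > *one doctor*.
The matrix predicate is a raising verb, whose infinitival complement is not a scope island — *each economist* can QR into the matrix clause.
Clause-internal QR can adjoin the lower DP above the subject, yielding the inverse reading.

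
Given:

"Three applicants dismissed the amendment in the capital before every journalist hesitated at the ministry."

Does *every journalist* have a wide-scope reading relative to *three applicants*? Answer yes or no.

No

*every journalist* is embedded in the adjunct clause *before every journalist hesitated at the ministry*.
Adverbial clauses are not L-marked, so they are barriers for QR — the quantifier cannot escape the adjunct.
Hence only narrow scope for *every journalist* (under *three applicants*) survives.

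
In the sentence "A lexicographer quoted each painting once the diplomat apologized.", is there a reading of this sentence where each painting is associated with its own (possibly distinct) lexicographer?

Yes

This is the *each painting* > *a lexicographer* reading.
Although there is an adjunct clause, *each painting* is in the main clause, not inside the adjunct.
QR within a single clause is free, so the lower quantifier may take scope over the higher one.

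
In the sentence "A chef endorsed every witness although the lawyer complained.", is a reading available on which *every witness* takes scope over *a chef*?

Yes

Although there is an adjunct clause, *every witness* is in the main clause, not inside the adjunct.
With no island boundary between them, the object can take inverse scope over the subject via ordinary QR within the clause.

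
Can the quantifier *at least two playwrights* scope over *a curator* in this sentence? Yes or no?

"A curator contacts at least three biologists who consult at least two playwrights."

No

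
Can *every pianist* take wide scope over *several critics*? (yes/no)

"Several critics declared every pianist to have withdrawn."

Yes

This is an ECM construction: *every pianist* is the infinitival subject, Case-marked by the matrix verb, and the infinitive is transparent for QR.
QR within a single clause is free, so the lower quantifier may take scope over the higher one.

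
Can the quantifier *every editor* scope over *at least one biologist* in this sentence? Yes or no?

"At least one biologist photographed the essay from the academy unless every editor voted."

No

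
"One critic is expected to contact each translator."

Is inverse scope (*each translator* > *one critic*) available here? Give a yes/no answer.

*each translator* is inside a raising infinitive, which is transparent to QR (no CP barrier), so it behaves as a matrix argument.
QR within a single clause is free, so the lower quantifier may take scope over the higher one.

Yes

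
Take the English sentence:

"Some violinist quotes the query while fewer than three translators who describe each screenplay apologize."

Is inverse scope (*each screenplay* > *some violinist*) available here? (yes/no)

No

*each screenplay* occurs within the relative clause *who describe each screenplay*, which is itself inside the adjunct *while fewer than three translators who describe each screenplay apologize*.
Two island boundaries intervene — the relative clause and the adjunct. Either alone would block QR.
So *each screenplay* cannot raise high enough to outscope *some violinist*; only the surface ordering *some violinist* > *each screenplay* is available.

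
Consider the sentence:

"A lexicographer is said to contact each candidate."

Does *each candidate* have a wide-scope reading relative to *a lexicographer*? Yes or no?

Yes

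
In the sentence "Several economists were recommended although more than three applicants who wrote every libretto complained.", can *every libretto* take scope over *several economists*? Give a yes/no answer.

No

The target quantifier *every libretto* is part of the relative clause *who wrote every libretto*, which is itself inside the adjunct *although more than three applicants who wrote every libretto complained*.
Nested islands: the RC island is itself inside an adjunct island, so wide scope is doubly excluded.
The inverse ordering *every libretto* > *several economists* is therefore underivable.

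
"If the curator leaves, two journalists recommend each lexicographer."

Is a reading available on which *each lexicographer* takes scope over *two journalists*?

*each lexicographer* is a matrix argument; the adjunct is an island but the target quantifier is outside it.
Nothing blocks QR of the lower DP to a position above the higher one, so inverse scope is available.

Yes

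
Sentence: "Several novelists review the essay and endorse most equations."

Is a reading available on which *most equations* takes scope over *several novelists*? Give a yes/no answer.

*most equations* sits inside one conjunct of the coordinate structure (*endorse most equations*).
QR out of a conjunct would have to apply non-ATB, which the CSC forbids.
*most equations* > *several novelists* would require crossing that boundary, which is illicit.

No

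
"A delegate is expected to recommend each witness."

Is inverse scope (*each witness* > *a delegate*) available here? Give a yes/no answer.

Yes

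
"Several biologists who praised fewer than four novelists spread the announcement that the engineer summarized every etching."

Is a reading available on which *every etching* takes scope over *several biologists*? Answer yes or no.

No

Structurally, *every etching* is inside the complex NP *the announcement that the engineer summarized every etching*.
The Complex NP Constraint bars QR out of the complement clause of a noun.
*every etching* > *several biologists* would require crossing that boundary, which is illicit.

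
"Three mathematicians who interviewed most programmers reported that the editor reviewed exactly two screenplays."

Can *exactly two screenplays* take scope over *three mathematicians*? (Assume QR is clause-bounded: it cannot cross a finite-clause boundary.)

No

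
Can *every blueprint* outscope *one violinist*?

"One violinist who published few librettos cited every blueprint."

*every blueprint* is a matrix argument; only *one violinist* is modified by the relative clause *who published few librettos*, so the RC island is irrelevant to the target quantifier.
No island intervenes, so both surface and inverse scope are derivable.
Both orderings are possible: *one violinist* > *every blueprint* and *every blueprint* > *one violinist*.

Yes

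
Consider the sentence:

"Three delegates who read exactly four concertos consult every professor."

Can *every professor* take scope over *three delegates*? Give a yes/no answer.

Yes

Although the sentence contains a relative clause (*who read exactly four concertos*), *every professor* is outside it, in the matrix VP.
No island intervenes, so both surface and inverse scope are derivable.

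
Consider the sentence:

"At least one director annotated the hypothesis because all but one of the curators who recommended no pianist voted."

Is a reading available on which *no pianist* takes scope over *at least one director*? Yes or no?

No

*no pianist* is embedded in the relative clause *who recommended no pianist*, which is itself inside the adjunct *because all but one of the curators who recommended no pianist voted*.
Nested islands: the RC island is itself inside an adjunct island, so wide scope is doubly excluded.
So *no pianist* cannot raise high enough to outscope *at least one director*; only the surface ordering *at least one director* > *no pianist* is available.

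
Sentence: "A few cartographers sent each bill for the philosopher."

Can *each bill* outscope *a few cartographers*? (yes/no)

*a few cartographers* and *each bill* are co-arguments of the matrix verb, with nothing but a clause-internal boundary between them.
QR within a single clause is free, so the lower quantifier may take scope over the higher one.

Yes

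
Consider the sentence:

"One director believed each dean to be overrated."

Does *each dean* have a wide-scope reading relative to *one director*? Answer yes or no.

This is an ECM construction: *each dean* is the infinitival subject, Case-marked by the matrix verb, and the infinitive is transparent for QR.
Nothing blocks QR of the lower DP to a position above the higher one, so inverse scope is available.
The sentence is scopally ambiguous between *one director* > *each dean* and *each dean* > *one director*.

Yes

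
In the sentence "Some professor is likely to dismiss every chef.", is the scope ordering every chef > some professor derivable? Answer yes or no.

Yes

Raising constructions are monoclausal for scope purposes; *every chef* is not separated from *some professor* by any island.
Nothing blocks QR of the lower DP to a position above the higher one, so inverse scope is available.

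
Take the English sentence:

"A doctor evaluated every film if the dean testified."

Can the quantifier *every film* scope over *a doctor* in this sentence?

The adjunct clause does not contain *every film*, which is the matrix object.
No island intervenes, so both surface and inverse scope are derivable.
The sentence is scopally ambiguous between *a doctor* > *every film* and *every film* > *a doctor*.

Yes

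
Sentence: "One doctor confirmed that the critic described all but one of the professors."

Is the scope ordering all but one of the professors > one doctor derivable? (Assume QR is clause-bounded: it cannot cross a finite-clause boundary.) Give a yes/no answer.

The DP *all but one of the professors* is contained in the finite complement clause *that the critic described all but one of the professors*.
With QR restricted to its own tensed clause, the embedded quantifier cannot reach a matrix scope position.
So the wide-scope reading for *all but one of the professors* is blocked.
(Only the surface reading survives: one fixed doctor with respect to all the relevant professors.)

No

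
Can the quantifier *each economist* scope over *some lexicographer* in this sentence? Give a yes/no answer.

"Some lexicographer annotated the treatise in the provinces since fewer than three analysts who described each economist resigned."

The target quantifier *each economist* is part of the relative clause *who described each economist*, which is itself inside the adjunct *since fewer than three analysts who described each economist resigned*.
Nested islands: the RC island is itself inside an adjunct island, so wide scope is doubly excluded.
*each economist* > *some lexicographer* would require crossing that boundary, which is illicit.
(Only the surface reading survives: one fixed lexicographer with respect to all the relevant economists.)

No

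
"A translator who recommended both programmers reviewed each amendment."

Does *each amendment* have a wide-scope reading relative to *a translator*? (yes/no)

The RC *who recommended both programmers* is an island, but *each amendment* is not inside it — it is the matrix object, a clausemate of *a translator*.
Nothing blocks QR of the lower DP to a position above the higher one, so inverse scope is available.
So *each amendment* > *a translator* is among the available readings.

Yes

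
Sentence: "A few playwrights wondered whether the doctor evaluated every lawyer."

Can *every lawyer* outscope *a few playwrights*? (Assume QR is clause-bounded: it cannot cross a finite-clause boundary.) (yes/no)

No

*every lawyer* occurs within the embedded question *whether the doctor evaluated every lawyer*.
Embedded questions are wh-islands: a quantifier inside an indirect question cannot QR into the matrix clause.
*every lawyer* > *a few playwrights* would require crossing that boundary, which is illicit.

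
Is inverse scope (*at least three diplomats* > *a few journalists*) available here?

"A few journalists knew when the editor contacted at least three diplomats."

No

Structurally, *at least three diplomats* is inside the embedded question *when the editor contacted at least three diplomats*.
An indirect question is a wh-island; the filled [Spec,CP] blocks QR across the CP edge.
*at least three diplomats* is confined to the island and cannot take scope over *a few journalists*.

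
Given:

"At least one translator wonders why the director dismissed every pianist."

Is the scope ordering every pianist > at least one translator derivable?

No

*every pianist* sits inside the embedded question *why the director dismissed every pianist*.
The wh-island constraint blocks QR out of an embedded interrogative.
*every pianist* is confined to the island and cannot take scope over *at least one translator*.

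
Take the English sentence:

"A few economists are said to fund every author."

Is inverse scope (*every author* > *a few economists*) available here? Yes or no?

Yes

*every author* is the object of the infinitival complement of a raising predicate; raising infinitives are transparent for QR, so the two DPs are in effect clausemates.
Clause-internal QR can adjoin the lower DP above the subject, yielding the inverse reading.
Both orderings are possible: *a few economists* > *every author* and *every author* > *a few economists*.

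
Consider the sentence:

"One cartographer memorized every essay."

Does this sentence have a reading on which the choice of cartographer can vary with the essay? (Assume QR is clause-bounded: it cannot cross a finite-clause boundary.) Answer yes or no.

The described interpretation is the *every essay* > *one cartographer* scoping.
Both DPs are arguments of the same predicate; there is no clause or island boundary between them.
Since no island is crossed, the inverse ordering is licensed alongside surface scope.
Both orderings are possible: *one cartographer* > *every essay* and *every essay* > *one cartographer*.

Yes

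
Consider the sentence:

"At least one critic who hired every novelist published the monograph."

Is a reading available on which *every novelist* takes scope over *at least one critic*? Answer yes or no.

*every novelist* sits inside the relative clause *who hired every novelist*.
Relative clauses are scope islands: a quantifier cannot QR out of a relative clause to take scope in the matrix clause.
So the wide-scope reading for *every novelist* is blocked.
(Only the surface reading survives: one fixed critic with respect to all the relevant novelists.)

No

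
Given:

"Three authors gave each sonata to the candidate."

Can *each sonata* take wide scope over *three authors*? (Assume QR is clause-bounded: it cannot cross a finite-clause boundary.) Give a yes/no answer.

Yes

*three authors* and *each sonata* are co-arguments of the matrix verb, with nothing but a clause-internal boundary between them.
QR within a single clause is free, so the lower quantifier may take scope over the higher one.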